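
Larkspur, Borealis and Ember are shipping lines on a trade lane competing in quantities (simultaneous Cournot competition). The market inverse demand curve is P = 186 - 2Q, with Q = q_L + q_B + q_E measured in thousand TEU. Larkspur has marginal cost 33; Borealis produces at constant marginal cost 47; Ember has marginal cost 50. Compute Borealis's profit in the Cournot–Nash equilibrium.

Larkspur's profit: π_L = (186 - 2Q)q_L - (33q_L). Setting ∂π_L/∂q_L = 0: 153 - 4q_L - 2(q_B + q_E) = 0.
Borealis's profit: π_B = (186 - 2Q)q_B - (47q_B). Setting ∂π_B/∂q_B = 0: 139 - 4q_B - 2(q_L + q_E) = 0.
Ember's first-order condition: 136 - 4q_E - 2(q_L + q_B) = 0.
Adding the 3 first-order conditions: 428 − 8Q = 0, so Q = 107/2.
Back-substituting: q_L = (153 − 107)/2 = 23, q_B = (139 − 107)/2 = 16, q_E = (136 − 107)/2 = 29/2.
Price P = 186 - 2·(107/2) = 79.
Borealis's profit: (79 - 47)·16 = 512.

512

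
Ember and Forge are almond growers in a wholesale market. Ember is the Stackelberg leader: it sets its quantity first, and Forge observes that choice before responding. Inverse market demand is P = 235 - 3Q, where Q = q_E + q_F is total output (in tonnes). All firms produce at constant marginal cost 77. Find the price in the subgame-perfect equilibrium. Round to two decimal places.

116.50

Solve by backward induction. Given q_E, the follower Forge maximises π_F = (235 - 3q_E - 3q_F)q_F - 77q_F.
∂π_F/∂q_F = 158 - 3q_E - 6q_F = 0 gives the reaction function q_F = (158 - 3q_E)/6.
Ember substitutes q_F(q_E) into its own profit: π_E = q_E(235 - 3q_E - (158 - 3q_E)/2) - 77q_E = (156 - (3/2)q_E)q_E - 77q_E.
Leader FOC: 79 - 3q_E = 0, so q_E = 79/3.
Then q_F = (158 - 3·(79/3))/6 = 79/6.
Total output Q = 79/2, so price P = 235 - 3·(79/2) = 233/2.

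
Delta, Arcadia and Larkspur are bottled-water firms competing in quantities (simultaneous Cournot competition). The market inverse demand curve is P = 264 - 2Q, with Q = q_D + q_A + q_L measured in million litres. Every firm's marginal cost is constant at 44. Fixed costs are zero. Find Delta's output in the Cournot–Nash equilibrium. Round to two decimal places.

27.50

A representative firm's profit is π_i = q_i(264 - 2Q) - 44q_i.
Setting ∂π_i/∂q_i = 0 with rivals' quantities fixed: 220 - 4q_i - 2·Σ_{j≠i} q_j = 0.
By symmetry each firm produces the same amount; substituting Σ_{j≠i} q_j = 2q_i yields q_i = 220/8 = 55/2.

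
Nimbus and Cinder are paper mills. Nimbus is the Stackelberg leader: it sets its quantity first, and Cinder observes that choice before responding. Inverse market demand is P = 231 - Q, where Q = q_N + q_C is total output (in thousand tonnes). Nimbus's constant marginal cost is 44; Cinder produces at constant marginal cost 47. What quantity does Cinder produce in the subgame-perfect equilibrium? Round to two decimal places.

44.50

Solve by backward induction. Given q_N, the follower Cinder maximises π_C = (231 - q_N - q_C)q_C - 47q_C.
Follower FOC: 184 - q_N - 2q_C = 0, so q_C(q_N) = (184 - q_N)/2.
Nimbus substitutes q_C(q_N) into its own profit: π_N = q_N(231 - q_N - (184 - q_N)/2) - 44q_N = (139 - (1/2)q_N)q_N - 44q_N.
Maximising: ∂π_N/∂q_N = 95 - q_N = 0, giving q_N = 95.
Then q_C = (184 - 95)/2 = 89/2.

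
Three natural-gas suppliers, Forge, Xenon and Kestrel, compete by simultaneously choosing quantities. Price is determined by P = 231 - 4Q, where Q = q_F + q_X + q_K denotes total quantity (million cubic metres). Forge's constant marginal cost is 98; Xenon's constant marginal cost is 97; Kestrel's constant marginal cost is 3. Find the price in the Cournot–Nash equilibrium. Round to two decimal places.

Forge's profit: π_F = (231 - 4Q)q_F - (98q_F). Setting ∂π_F/∂q_F = 0: 133 - 8q_F - 4(q_X + q_K) = 0.
Xenon's profit: π_X = (231 - 4Q)q_X - (97q_X). Setting ∂π_X/∂q_X = 0: 134 - 8q_X - 4(q_F + q_K) = 0.
Kestrel's profit: π_K = (231 - 4Q)q_K - (3q_K). Setting ∂π_K/∂q_K = 0: 228 - 8q_K - 4(q_F + q_X) = 0.
Adding the 3 conditions: 495 − 8Q − 8Q = 0, i.e. Q = 495/16.
Back-substituting: q_F = (133 − 495/4)/4 = 37/16, q_X = (134 − 495/4)/4 = 41/16, q_K = (228 − 495/4)/4 = 417/16.
Total output Q = 495/16, so price P = 231 - 4·(495/16) = 429/4.

107.25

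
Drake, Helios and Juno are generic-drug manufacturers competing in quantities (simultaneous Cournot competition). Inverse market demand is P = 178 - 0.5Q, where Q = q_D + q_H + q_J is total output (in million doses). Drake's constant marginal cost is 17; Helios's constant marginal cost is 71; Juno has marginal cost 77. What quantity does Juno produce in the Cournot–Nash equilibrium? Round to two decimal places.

17.50

Drake's profit: π_D = (178 - 0.5Q)q_D - (17q_D). Setting ∂π_D/∂q_D = 0: 161 - q_D - (1/2)(q_H + q_J) = 0.
Helios's first-order condition: 107 - q_H - (1/2)(q_D + q_J) = 0.
Juno's first-order condition: 101 - q_J - (1/2)(q_D + q_H) = 0.
Summing all 3 equations gives 369 − 2Q = 0, hence Q = 369/2.
Back-substituting: q_D = (161 − 369/4)/(1/2) = 275/2, q_H = (107 − 369/4)/(1/2) = 59/2, q_J = (101 − 369/4)/(1/2) = 35/2.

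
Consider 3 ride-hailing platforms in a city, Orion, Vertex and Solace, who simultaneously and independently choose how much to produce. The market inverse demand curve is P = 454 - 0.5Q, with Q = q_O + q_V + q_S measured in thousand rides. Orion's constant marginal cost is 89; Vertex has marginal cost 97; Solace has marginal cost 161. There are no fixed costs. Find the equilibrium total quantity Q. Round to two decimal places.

Orion's profit: π_O = (454 - 0.5Q)q_O - (89q_O). Setting ∂π_O/∂q_O = 0: 365 - q_O - (1/2)(q_V + q_S) = 0.
Vertex's first-order condition: 357 - q_V - (1/2)(q_O + q_S) = 0.
Solace's profit: π_S = (454 - 0.5Q)q_S - (161q_S). Setting ∂π_S/∂q_S = 0: 293 - q_S - (1/2)(q_O + q_V) = 0.
Adding the 3 first-order conditions: 1015 − 2Q = 0, so Q = 1015/2.
Back-substituting: q_O = (365 − 1015/4)/(1/2) = 445/2, q_V = (357 − 1015/4)/(1/2) = 413/2, q_S = (293 − 1015/4)/(1/2) = 157/2.
Total output Q = 445/2 + 413/2 + 157/2 = 1015/2.

507.50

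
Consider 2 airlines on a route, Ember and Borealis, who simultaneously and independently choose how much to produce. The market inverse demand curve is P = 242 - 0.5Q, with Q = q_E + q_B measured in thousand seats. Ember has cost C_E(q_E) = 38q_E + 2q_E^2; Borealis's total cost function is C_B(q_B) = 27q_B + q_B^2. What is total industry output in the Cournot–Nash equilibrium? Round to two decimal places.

100.17

Ember's profit: π_E = (242 - 0.5Q)q_E - (38q_E + 2q_E²). Setting ∂π_E/∂q_E = 0: 204 - 5q_E - (1/2)(q_B) = 0.
Borealis's first-order condition: 215 - 3q_B - (1/2)(q_E) = 0.
Best responses: q_E = (204 - (1/2)q_B)/5, q_B = (215 - (1/2)q_E)/3.
Substituting one into the other gives q_E = 34.2034 and q_B = 65.9661.
Total output Q = 34.2034 + 65.9661 = 100.1695.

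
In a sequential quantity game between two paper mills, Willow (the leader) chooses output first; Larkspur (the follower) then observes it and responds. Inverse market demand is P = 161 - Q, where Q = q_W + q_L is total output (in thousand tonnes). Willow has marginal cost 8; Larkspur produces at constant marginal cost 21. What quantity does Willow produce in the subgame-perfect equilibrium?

83

Solve by backward induction. Given q_W, the follower Larkspur maximises π_L = (161 - q_W - q_L)q_L - 21q_L.
Follower FOC: 140 - q_W - 2q_L = 0, so q_L(q_W) = (140 - q_W)/2.
Willow substitutes q_L(q_W) into its own profit: π_W = q_W(161 - q_W - (140 - q_W)/2) - 8q_W = (91 - (1/2)q_W)q_W - 8q_W.
Maximising: ∂π_W/∂q_W = 83 - q_W = 0, giving q_W = 83.
Then q_L = (140 - 83)/2 = 57/2.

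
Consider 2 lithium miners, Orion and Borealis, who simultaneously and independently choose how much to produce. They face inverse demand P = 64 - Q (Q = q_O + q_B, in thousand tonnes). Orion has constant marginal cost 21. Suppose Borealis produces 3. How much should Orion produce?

With the rival's output fixed at 3, Orion's profit is π_O = (64 - 3 - q_O)q_O - (21q_O) = (61 - q_O)q_O - (21q_O).
∂π_O/∂q_O = 40 - 2q_O = 0, so q_O = 20.

20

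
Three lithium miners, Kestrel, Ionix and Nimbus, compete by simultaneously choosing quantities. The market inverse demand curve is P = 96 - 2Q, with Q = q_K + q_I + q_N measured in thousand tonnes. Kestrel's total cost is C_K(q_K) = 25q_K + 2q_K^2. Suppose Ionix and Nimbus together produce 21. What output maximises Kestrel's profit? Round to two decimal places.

With rivals' combined output fixed at 21, Kestrel's profit is π_K = (96 - 2·21 - 2q_K)q_K - (25q_K + 2q_K²) = (54 - 2q_K)q_K - (25q_K + 2q_K²).
∂π_K/∂q_K = 29 - 8q_K = 0, so q_K = 29/8.

3.63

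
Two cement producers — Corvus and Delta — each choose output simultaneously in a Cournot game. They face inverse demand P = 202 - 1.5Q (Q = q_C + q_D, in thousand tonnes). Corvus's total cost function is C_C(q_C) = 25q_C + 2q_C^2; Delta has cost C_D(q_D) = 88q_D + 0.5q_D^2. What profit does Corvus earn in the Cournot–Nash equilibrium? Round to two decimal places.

Corvus's profit: π_C = (202 - 1.5Q)q_C - (25q_C + 2q_C²). Setting ∂π_C/∂q_C = 0: 177 - 7q_C - (3/2)(q_D) = 0.
Delta's profit: π_D = (202 - 1.5Q)q_D - (88q_D + (1/2)q_D²). Setting ∂π_D/∂q_D = 0: 114 - 4q_D - (3/2)(q_C) = 0.
Rearranging gives the reaction functions q_C = (177 - (3/2)q_D)/7 and q_D = (114 - (3/2)q_C)/4.
Solving the pair: q_C = 20.8544, q_D = 20.6796.
Price P = 202 - (3/2)·41.5340 = 139.6990.
Corvus's profit: 139.6990·20.8544 - 25·20.8544 - 2·20.8544² = 1522.1665.

1522.17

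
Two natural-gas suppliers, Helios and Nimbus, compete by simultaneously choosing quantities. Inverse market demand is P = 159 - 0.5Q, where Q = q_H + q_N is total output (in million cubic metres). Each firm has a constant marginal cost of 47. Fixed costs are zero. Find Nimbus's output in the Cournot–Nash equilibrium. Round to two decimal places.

74.67

A representative firm's profit is π_i = q_i(159 - 0.5Q) - 47q_i.
Setting ∂π_i/∂q_i = 0 with rivals' quantities fixed: 112 - q_i - (1/2)q_j = 0.
By symmetry each firm produces the same amount; substituting q_j = q_i yields q_i = 112/(3/2) = 224/3.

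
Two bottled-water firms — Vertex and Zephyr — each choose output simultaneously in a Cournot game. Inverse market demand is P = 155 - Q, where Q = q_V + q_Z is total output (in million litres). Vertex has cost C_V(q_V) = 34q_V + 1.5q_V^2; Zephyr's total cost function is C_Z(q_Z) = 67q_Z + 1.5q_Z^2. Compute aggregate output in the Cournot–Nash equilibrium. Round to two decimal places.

34.83

Vertex's profit: π_V = (155 - Q)q_V - (34q_V + (3/2)q_V²). Setting ∂π_V/∂q_V = 0: 121 - 5q_V - (q_Z) = 0.
Zephyr's profit: π_Z = (155 - Q)q_Z - (67q_Z + (3/2)q_Z²). Setting ∂π_Z/∂q_Z = 0: 88 - 5q_Z - (q_V) = 0.
So q_V = (121 - q_Z)/5 and q_Z = (88 - q_V)/5.
Solving the pair: q_V = 517/24, q_Z = 319/24.
Total output Q = 517/24 + 319/24 = 209/6.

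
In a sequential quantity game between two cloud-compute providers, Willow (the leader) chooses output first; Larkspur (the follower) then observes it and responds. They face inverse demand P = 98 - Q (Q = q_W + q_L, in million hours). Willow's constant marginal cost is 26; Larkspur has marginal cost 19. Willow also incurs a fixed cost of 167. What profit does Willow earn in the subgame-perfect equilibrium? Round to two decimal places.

361.13

The follower Larkspur best-responds to any q_W: π_L = (98 - Q)q_L - 19q_L.
Follower FOC: 79 - q_W - 2q_L = 0, so q_L(q_W) = (79 - q_W)/2.
Willow substitutes q_L(q_W) into its own profit: π_W = q_W(98 - q_W - (79 - q_W)/2) - 26q_W = (117/2 - (1/2)q_W)q_W - 26q_W.
The leader's first-order condition 65/2 - q_W = 0 yields q_W = 65/2.
Then q_L = (79 - 65/2)/2 = 93/4.
Price P = 98 - 223/4 = 169/4.
Willow's profit: (169/4 - 26)·(65/2) - 167 = 361.1250.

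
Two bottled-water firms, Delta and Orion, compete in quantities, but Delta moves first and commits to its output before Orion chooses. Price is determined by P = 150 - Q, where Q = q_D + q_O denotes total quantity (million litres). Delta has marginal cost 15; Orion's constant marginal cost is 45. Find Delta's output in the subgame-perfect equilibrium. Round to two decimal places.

Solve by backward induction. Given q_D, the follower Orion maximises π_O = (150 - q_D - q_O)q_O - 45q_O.
Setting the follower's marginal profit to zero, 105 - q_D - 2q_O = 0, i.e. q_O = (105 - q_D)/2.
Delta substitutes q_O(q_D) into its own profit: π_D = q_D(150 - q_D - (105 - q_D)/2) - 15q_D = (195/2 - (1/2)q_D)q_D - 15q_D.
Maximising: ∂π_D/∂q_D = 165/2 - q_D = 0, giving q_D = 165/2.
Then q_O = (105 - 165/2)/2 = 45/4.

82.50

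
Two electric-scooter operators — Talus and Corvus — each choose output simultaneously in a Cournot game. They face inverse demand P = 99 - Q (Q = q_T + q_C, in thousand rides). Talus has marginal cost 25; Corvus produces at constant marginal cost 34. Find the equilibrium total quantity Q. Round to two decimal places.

46.33

Talus's profit: π_T = (99 - Q)q_T - (25q_T). Setting ∂π_T/∂q_T = 0: 74 - 2q_T - (q_C) = 0.
Corvus's first-order condition: 65 - 2q_C - (q_T) = 0.
So q_T = (74 - q_C)/2 and q_C = (65 - q_T)/2.
Solving the pair: q_T = 83/3, q_C = 56/3.
Total output Q = 83/3 + 56/3 = 139/3.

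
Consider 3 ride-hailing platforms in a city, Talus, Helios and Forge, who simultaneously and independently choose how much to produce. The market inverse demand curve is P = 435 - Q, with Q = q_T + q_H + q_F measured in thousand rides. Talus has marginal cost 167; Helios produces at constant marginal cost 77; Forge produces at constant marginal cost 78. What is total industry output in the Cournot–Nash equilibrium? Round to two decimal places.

245.75

Talus's profit: π_T = (435 - Q)q_T - (167q_T). Setting ∂π_T/∂q_T = 0: 268 - 2q_T - (q_H + q_F) = 0.
Helios's first-order condition: 358 - 2q_H - (q_T + q_F) = 0.
Forge's first-order condition: 357 - 2q_F - (q_T + q_H) = 0.
Summing all 3 equations gives 983 − 4Q = 0, hence Q = 983/4.
Back-substituting: q_T = (268 − 983/4) = 89/4, q_H = (358 − 983/4) = 449/4, q_F = (357 − 983/4) = 445/4.
Total output Q = 89/4 + 449/4 + 445/4 = 983/4.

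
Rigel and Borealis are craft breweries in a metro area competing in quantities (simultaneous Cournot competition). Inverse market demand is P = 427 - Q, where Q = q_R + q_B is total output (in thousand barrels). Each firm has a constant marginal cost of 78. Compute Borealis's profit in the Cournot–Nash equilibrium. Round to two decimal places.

Each firm earns π_i = (427 - Q)q_i - 78q_i.
First-order condition (treating rivals' output as given): 349 - 2q_i - q_j = 0.
By symmetry each firm produces the same amount; substituting q_j = q_i yields q_i = 349/3.
Price P = 427 - 698/3 = 583/3.
Borealis's profit: (583/3 - 78)·(349/3) = 13533.4444.

13533.44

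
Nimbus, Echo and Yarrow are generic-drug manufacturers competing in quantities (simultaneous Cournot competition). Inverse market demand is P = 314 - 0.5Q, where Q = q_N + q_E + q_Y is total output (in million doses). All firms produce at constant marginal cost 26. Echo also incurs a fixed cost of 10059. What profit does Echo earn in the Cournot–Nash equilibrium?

309

Each firm earns π_i = (314 - 0.5Q)q_i - 26q_i.
Setting ∂π_i/∂q_i = 0 with rivals' quantities fixed: 288 - q_i - (1/2)·Σ_{j≠i} q_j = 0.
With identical firms every q_j equals q_i, so Σ_{j≠i} q_j = 2q_i and 288 = 2q_i, giving q_i = 144.
Price P = 314 - (1/2)·432 = 98.
Echo's profit: (98 - 26)·144 - 10059 = 309.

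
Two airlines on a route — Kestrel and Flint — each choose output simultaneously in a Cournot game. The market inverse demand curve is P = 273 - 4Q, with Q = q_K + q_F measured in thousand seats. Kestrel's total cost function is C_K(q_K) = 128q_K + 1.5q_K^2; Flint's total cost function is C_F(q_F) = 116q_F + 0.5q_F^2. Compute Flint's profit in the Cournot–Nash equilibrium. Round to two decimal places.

859.38

Kestrel's profit: π_K = (273 - 4Q)q_K - (128q_K + (3/2)q_K²). Setting ∂π_K/∂q_K = 0: 145 - 11q_K - 4(q_F) = 0.
Flint's first-order condition: 157 - 9q_F - 4(q_K) = 0.
So q_K = (145 - 4q_F)/11 and q_F = (157 - 4q_K)/9.
Solving the pair: q_K = 677/83, q_F = 1147/83.
Price P = 273 - 4·(1824/83) = 185.0964.
Flint's profit: 185.0964·(1147/83) - 116·(1147/83) - (1/2)(1147/83)² = 859.3759.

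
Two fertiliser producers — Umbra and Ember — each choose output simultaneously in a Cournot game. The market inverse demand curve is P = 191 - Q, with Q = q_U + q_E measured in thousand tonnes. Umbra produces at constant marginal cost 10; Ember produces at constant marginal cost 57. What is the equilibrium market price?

86

Umbra's profit: π_U = (191 - Q)q_U - (10q_U). Setting ∂π_U/∂q_U = 0: 181 - 2q_U - (q_E) = 0.
Ember's profit: π_E = (191 - Q)q_E - (57q_E). Setting ∂π_E/∂q_E = 0: 134 - 2q_E - (q_U) = 0.
So q_U = (181 - q_E)/2 and q_E = (134 - q_U)/2.
Solving the pair: q_U = 76, q_E = 29.
Total output Q = 105, so price P = 191 - 105 = 86.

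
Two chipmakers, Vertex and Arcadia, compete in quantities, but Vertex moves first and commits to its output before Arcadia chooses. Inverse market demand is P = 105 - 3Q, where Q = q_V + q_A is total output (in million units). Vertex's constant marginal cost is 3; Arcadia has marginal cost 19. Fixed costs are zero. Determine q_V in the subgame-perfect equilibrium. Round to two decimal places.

The follower Arcadia best-responds to any q_V: π_A = (105 - 3Q)q_A - 19q_A.
∂π_A/∂q_A = 86 - 3q_V - 6q_A = 0 gives the reaction function q_A = (86 - 3q_V)/6.
The leader anticipates this reaction. Substituting into P = 105 - 3Q gives P = 62 - (3/2)q_V, so π_V = (62 - (3/2)q_V)q_V - 3q_V.
The leader's first-order condition 59 - 3q_V = 0 yields q_V = 59/3.
Then q_A = (86 - 3·(59/3))/6 = 9/2.

19.67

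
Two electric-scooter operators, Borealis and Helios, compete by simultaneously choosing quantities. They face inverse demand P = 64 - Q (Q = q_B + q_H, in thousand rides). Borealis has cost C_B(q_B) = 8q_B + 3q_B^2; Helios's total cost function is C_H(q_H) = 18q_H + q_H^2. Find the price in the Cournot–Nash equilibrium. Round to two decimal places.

48.19

Borealis's profit: π_B = (64 - Q)q_B - (8q_B + 3q_B²). Setting ∂π_B/∂q_B = 0: 56 - 8q_B - (q_H) = 0.
Helios's first-order condition: 46 - 4q_H - (q_B) = 0.
So q_B = (56 - q_H)/8 and q_H = (46 - q_B)/4.
Solving the pair: q_B = 178/31, q_H = 312/31.
Total output Q = 490/31, so price P = 64 - 490/31 = 1494/31.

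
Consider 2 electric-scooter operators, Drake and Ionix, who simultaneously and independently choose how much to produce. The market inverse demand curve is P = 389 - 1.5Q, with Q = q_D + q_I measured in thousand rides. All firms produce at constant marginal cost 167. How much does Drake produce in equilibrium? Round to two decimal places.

Each firm earns π_i = (389 - 1.5Q)q_i - 167q_i.
Setting ∂π_i/∂q_i = 0 with rivals' quantities fixed: 222 - 3q_i - (3/2)q_j = 0.
By symmetry each firm produces the same amount; substituting q_j = q_i yields q_i = 222/(9/2) = 148/3.

49.33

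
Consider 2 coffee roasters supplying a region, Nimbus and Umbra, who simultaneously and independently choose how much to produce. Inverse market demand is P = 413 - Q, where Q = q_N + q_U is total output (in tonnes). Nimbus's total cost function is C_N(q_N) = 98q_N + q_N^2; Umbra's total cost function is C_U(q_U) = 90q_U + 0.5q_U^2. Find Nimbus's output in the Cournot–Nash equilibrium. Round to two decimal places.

Nimbus's profit: π_N = (413 - Q)q_N - (98q_N + q_N²). Setting ∂π_N/∂q_N = 0: 315 - 4q_N - (q_U) = 0.
Umbra's profit: π_U = (413 - Q)q_U - (90q_U + (1/2)q_U²). Setting ∂π_U/∂q_U = 0: 323 - 3q_U - (q_N) = 0.
Best responses: q_N = (315 - q_U)/4, q_U = (323 - q_N)/3.
Substituting one into the other gives q_N = 622/11 and q_U = 977/11.

56.55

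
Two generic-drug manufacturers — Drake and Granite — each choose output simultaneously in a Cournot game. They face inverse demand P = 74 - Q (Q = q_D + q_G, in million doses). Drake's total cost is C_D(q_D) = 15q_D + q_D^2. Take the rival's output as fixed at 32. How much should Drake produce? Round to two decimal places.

With the rival's output fixed at 32, Drake's profit is π_D = (74 - 32 - q_D)q_D - (15q_D + q_D²) = (42 - q_D)q_D - (15q_D + q_D²).
∂π_D/∂q_D = 27 - 4q_D = 0, so q_D = 27/4.

6.75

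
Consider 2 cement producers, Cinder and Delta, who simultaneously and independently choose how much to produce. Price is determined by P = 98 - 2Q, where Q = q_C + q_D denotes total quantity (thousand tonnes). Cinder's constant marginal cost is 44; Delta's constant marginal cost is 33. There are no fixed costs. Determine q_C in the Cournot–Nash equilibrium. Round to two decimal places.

7.17

Cinder's profit: π_C = (98 - 2Q)q_C - (44q_C). Setting ∂π_C/∂q_C = 0: 54 - 4q_C - 2(q_D) = 0.
Delta's first-order condition: 65 - 4q_D - 2(q_C) = 0.
Best responses: q_C = (54 - 2q_D)/4, q_D = (65 - 2q_C)/4.
Solving the pair: q_C = 43/6, q_D = 38/3.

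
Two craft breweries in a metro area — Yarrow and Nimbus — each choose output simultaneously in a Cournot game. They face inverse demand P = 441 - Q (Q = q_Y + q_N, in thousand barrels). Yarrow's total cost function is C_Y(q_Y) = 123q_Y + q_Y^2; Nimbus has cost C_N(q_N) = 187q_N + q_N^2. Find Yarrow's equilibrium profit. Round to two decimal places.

9211.77

Yarrow's profit: π_Y = (441 - Q)q_Y - (123q_Y + q_Y²). Setting ∂π_Y/∂q_Y = 0: 318 - 4q_Y - (q_N) = 0.
Nimbus's first-order condition: 254 - 4q_N - (q_Y) = 0.
Rearranging gives the reaction functions q_Y = (318 - q_N)/4 and q_N = (254 - q_Y)/4.
Solving the pair: q_Y = 1018/15, q_N = 698/15.
Price P = 441 - 572/5 = 1633/5.
Yarrow's profit: (1633/5)·(1018/15) - 123·(1018/15) - (1018/15)² = 9211.7689.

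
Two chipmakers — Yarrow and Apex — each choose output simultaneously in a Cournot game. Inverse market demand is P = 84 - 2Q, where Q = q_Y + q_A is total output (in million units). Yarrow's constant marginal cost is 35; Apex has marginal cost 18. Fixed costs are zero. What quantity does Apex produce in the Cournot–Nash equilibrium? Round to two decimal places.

13.83

Yarrow's profit: π_Y = (84 - 2Q)q_Y - (35q_Y). Setting ∂π_Y/∂q_Y = 0: 49 - 4q_Y - 2(q_A) = 0.
Apex's first-order condition: 66 - 4q_A - 2(q_Y) = 0.
So q_Y = (49 - 2q_A)/4 and q_A = (66 - 2q_Y)/4.
Substituting one into the other gives q_Y = 16/3 and q_A = 83/6.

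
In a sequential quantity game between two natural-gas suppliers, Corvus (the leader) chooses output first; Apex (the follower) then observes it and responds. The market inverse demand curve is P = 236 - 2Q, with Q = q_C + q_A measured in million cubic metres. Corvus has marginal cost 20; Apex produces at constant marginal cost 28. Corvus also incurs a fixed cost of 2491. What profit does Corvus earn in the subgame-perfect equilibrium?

The follower Apex best-responds to any q_C: π_A = (236 - 2Q)q_A - 28q_A.
Follower FOC: 208 - 2q_C - 4q_A = 0, so q_A(q_C) = (208 - 2q_C)/4.
Corvus substitutes q_A(q_C) into its own profit: π_C = q_C(236 - 2q_C - (208 - 2q_C)/2) - 20q_C = (132 - q_C)q_C - 20q_C.
Leader FOC: 112 - 2q_C = 0, so q_C = 56.
Then q_A = (208 - 2·56)/4 = 24.
Price P = 236 - 2·80 = 76.
Corvus's profit: (76 - 20)·56 - 2491 = 645.

645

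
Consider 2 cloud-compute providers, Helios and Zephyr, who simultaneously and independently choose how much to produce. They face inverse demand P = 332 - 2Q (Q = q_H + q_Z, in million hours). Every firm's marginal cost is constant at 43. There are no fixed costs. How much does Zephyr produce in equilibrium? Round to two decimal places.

Each firm earns π_i = (332 - 2Q)q_i - 43q_i.
First-order condition (treating rivals' output as given): 289 - 4q_i - 2q_j = 0.
With identical firms every q_j equals q_i, so q_j = q_i and 289 = 6q_i, giving q_i = 289/6.

48.17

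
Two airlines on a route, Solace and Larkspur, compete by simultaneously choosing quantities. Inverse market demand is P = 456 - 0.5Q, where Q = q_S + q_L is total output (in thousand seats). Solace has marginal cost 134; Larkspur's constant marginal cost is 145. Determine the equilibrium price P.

Solace's profit: π_S = (456 - 0.5Q)q_S - (134q_S). Setting ∂π_S/∂q_S = 0: 322 - q_S - (1/2)(q_L) = 0.
Larkspur's profit: π_L = (456 - 0.5Q)q_L - (145q_L). Setting ∂π_L/∂q_L = 0: 311 - q_L - (1/2)(q_S) = 0.
Best responses: q_S = (322 - (1/2)q_L), q_L = (311 - (1/2)q_S).
Solving the pair: q_S = 222, q_L = 200.
Total output Q = 422, so price P = 456 - (1/2)·422 = 245.

245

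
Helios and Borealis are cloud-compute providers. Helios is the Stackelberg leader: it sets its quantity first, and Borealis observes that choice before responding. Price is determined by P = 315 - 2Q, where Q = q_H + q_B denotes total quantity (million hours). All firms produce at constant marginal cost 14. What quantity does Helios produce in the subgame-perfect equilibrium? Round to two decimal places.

Solve by backward induction. Given q_H, the follower Borealis maximises π_B = (315 - 2q_H - 2q_B)q_B - 14q_B.
Follower FOC: 301 - 2q_H - 4q_B = 0, so q_B(q_H) = (301 - 2q_H)/4.
The leader anticipates this reaction. Substituting into P = 315 - 2Q gives P = 329/2 - q_H, so π_H = (329/2 - q_H)q_H - 14q_H.
The leader's first-order condition 301/2 - 2q_H = 0 yields q_H = 301/4.
Then q_B = (301 - 2·(301/4))/4 = 301/8.

75.25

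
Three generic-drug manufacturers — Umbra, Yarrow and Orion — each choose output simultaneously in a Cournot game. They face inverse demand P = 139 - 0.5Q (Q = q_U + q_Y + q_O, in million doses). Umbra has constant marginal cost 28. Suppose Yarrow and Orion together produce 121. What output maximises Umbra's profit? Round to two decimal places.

50.50

With rivals' combined output fixed at 121, Umbra's profit is π_U = (139 - (1/2)·121 - (1/2)q_U)q_U - (28q_U) = (157/2 - (1/2)q_U)q_U - (28q_U).
∂π_U/∂q_U = 101/2 - q_U = 0, so q_U = 101/2.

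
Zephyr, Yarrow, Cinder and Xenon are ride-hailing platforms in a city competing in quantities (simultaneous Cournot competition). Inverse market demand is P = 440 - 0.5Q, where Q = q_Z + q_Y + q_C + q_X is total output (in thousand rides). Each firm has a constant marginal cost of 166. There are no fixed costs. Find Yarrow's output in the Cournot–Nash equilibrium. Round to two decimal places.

A representative firm's profit is π_i = q_i(440 - 0.5Q) - 166q_i.
Setting ∂π_i/∂q_i = 0 with rivals' quantities fixed: 274 - q_i - (1/2)·Σ_{j≠i} q_j = 0.
By symmetry each firm produces the same amount; substituting Σ_{j≠i} q_j = 3q_i yields q_i = 274/(5/2) = 548/5.

109.60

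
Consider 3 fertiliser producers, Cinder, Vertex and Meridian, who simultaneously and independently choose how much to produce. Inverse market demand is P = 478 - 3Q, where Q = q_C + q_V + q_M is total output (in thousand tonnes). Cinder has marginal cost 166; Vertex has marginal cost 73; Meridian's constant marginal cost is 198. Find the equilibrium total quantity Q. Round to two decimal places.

83.08

Cinder's profit: π_C = (478 - 3Q)q_C - (166q_C). Setting ∂π_C/∂q_C = 0: 312 - 6q_C - 3(q_V + q_M) = 0.
Vertex's profit: π_V = (478 - 3Q)q_V - (73q_V). Setting ∂π_V/∂q_V = 0: 405 - 6q_V - 3(q_C + q_M) = 0.
Meridian's profit: π_M = (478 - 3Q)q_M - (198q_M). Setting ∂π_M/∂q_M = 0: 280 - 6q_M - 3(q_C + q_V) = 0.
Adding the 3 first-order conditions: 997 − 12Q = 0, so Q = 997/12.
Back-substituting: q_C = (312 − 997/4)/3 = 251/12, q_V = (405 − 997/4)/3 = 623/12, q_M = (280 − 997/4)/3 = 41/4.
Total output Q = 251/12 + 623/12 + 41/4 = 997/12.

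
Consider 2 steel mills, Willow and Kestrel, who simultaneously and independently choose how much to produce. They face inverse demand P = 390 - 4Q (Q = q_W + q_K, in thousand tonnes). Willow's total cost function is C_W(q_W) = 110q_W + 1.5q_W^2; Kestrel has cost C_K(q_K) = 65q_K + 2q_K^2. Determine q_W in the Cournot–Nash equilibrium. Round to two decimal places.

Willow's profit: π_W = (390 - 4Q)q_W - (110q_W + (3/2)q_W²). Setting ∂π_W/∂q_W = 0: 280 - 11q_W - 4(q_K) = 0.
Kestrel's first-order condition: 325 - 12q_K - 4(q_W) = 0.
Rearranging gives the reaction functions q_W = (280 - 4q_K)/11 and q_K = (325 - 4q_W)/12.
Solving the pair: q_W = 515/29, q_K = 21.1638.

17.76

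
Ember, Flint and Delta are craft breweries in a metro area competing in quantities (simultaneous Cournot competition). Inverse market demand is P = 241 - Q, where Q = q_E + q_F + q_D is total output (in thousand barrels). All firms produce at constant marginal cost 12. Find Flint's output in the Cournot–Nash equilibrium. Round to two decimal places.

57.25

Each firm earns π_i = (241 - Q)q_i - 12q_i.
First-order condition (treating rivals' output as given): 229 - 2q_i - Σ_{j≠i} q_j = 0.
With identical firms every q_j equals q_i, so Σ_{j≠i} q_j = 2q_i and 229 = 4q_i, giving q_i = 229/4.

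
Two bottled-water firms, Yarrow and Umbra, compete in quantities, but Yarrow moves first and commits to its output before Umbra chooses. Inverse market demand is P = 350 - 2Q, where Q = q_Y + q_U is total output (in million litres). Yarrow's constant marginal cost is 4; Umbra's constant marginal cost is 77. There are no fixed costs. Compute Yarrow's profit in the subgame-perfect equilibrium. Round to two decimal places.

10972.56

The follower Umbra best-responds to any q_Y: π_U = (350 - 2Q)q_U - 77q_U.
Follower FOC: 273 - 2q_Y - 4q_U = 0, so q_U(q_Y) = (273 - 2q_Y)/4.
The leader anticipates this reaction. Substituting into P = 350 - 2Q gives P = 427/2 - q_Y, so π_Y = (427/2 - q_Y)q_Y - 4q_Y.
Maximising: ∂π_Y/∂q_Y = 419/2 - 2q_Y = 0, giving q_Y = 419/4.
Then q_U = (273 - 2·(419/4))/4 = 127/8.
Price P = 350 - 2·(965/8) = 435/4.
Yarrow's profit: (435/4 - 4)·(419/4) = 10972.5625.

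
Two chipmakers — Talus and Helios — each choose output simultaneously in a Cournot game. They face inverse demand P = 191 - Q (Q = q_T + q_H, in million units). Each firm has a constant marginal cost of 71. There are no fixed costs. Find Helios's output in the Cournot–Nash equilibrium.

Each firm earns π_i = (191 - Q)q_i - 71q_i.
Setting ∂π_i/∂q_i = 0 with rivals' quantities fixed: 120 - 2q_i - q_j = 0.
By symmetry each firm produces the same amount; substituting q_j = q_i yields q_i = 120/3 = 40.

40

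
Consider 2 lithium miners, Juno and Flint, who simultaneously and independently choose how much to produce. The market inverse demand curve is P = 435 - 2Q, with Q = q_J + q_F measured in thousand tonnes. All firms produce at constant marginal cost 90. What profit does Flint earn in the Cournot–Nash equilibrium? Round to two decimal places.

Each firm earns π_i = (435 - 2Q)q_i - 90q_i.
First-order condition (treating rivals' output as given): 345 - 4q_i - 2q_j = 0.
By symmetry each firm produces the same amount; substituting q_j = q_i yields q_i = 345/6 = 115/2.
Price P = 435 - 2·115 = 205.
Flint's profit: (205 - 90)·(115/2) = 6612.5000.

6612.50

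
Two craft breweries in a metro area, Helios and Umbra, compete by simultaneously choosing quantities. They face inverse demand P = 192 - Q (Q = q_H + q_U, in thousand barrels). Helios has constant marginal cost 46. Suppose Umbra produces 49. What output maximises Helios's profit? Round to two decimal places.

48.50

With the rival's output fixed at 49, Helios's profit is π_H = (192 - 49 - q_H)q_H - (46q_H) = (143 - q_H)q_H - (46q_H).
∂π_H/∂q_H = 97 - 2q_H = 0, so q_H = 97/2.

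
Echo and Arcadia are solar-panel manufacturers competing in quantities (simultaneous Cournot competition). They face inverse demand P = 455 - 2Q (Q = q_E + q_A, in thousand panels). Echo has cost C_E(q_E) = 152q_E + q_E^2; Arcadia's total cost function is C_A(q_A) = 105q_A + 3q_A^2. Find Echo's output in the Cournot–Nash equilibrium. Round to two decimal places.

41.61

Echo's profit: π_E = (455 - 2Q)q_E - (152q_E + q_E²). Setting ∂π_E/∂q_E = 0: 303 - 6q_E - 2(q_A) = 0.
Arcadia's first-order condition: 350 - 10q_A - 2(q_E) = 0.
Best responses: q_E = (303 - 2q_A)/6, q_A = (350 - 2q_E)/10.
Substituting one into the other gives q_E = 1165/28 and q_A = 747/28.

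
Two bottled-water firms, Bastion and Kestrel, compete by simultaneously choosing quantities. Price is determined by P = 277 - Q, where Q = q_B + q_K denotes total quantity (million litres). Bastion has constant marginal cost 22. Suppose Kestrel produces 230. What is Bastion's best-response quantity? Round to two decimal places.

With the rival's output fixed at 230, Bastion's profit is π_B = (277 - 230 - q_B)q_B - (22q_B) = (47 - q_B)q_B - (22q_B).
∂π_B/∂q_B = 25 - 2q_B = 0, so q_B = 25/2.

12.50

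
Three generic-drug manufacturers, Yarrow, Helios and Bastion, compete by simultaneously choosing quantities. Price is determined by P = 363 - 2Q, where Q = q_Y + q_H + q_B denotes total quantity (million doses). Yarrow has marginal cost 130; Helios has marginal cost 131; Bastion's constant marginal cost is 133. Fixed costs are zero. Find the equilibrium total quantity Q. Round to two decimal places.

Yarrow's profit: π_Y = (363 - 2Q)q_Y - (130q_Y). Setting ∂π_Y/∂q_Y = 0: 233 - 4q_Y - 2(q_H + q_B) = 0.
Helios's profit: π_H = (363 - 2Q)q_H - (131q_H). Setting ∂π_H/∂q_H = 0: 232 - 4q_H - 2(q_Y + q_B) = 0.
Bastion's first-order condition: 230 - 4q_B - 2(q_Y + q_H) = 0.
Summing all 3 equations gives 695 − 8Q = 0, hence Q = 695/8.
Back-substituting: q_Y = (233 − 695/4)/2 = 237/8, q_H = (232 − 695/4)/2 = 233/8, q_B = (230 − 695/4)/2 = 225/8.
Total output Q = 237/8 + 233/8 + 225/8 = 695/8.

86.88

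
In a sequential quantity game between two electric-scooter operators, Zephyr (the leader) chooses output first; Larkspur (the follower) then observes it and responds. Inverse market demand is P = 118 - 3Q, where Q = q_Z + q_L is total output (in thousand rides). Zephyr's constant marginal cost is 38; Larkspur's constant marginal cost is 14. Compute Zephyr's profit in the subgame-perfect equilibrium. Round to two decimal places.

130.67

The follower Larkspur best-responds to any q_Z: π_L = (118 - 3Q)q_L - 14q_L.
Setting the follower's marginal profit to zero, 104 - 3q_Z - 6q_L = 0, i.e. q_L = (104 - 3q_Z)/6.
The leader anticipates this reaction. Substituting into P = 118 - 3Q gives P = 66 - (3/2)q_Z, so π_Z = (66 - (3/2)q_Z)q_Z - 38q_Z.
Leader FOC: 28 - 3q_Z = 0, so q_Z = 28/3.
Then q_L = (104 - 3·(28/3))/6 = 38/3.
Price P = 118 - 3·22 = 52.
Zephyr's profit: (52 - 38)·(28/3) = 392/3.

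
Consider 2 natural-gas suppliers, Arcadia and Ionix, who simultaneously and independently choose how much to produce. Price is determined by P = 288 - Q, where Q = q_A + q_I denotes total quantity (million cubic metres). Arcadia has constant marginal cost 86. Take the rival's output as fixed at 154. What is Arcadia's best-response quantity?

24

With the rival's output fixed at 154, Arcadia's profit is π_A = (288 - 154 - q_A)q_A - (86q_A) = (134 - q_A)q_A - (86q_A).
∂π_A/∂q_A = 48 - 2q_A = 0, so q_A = 24.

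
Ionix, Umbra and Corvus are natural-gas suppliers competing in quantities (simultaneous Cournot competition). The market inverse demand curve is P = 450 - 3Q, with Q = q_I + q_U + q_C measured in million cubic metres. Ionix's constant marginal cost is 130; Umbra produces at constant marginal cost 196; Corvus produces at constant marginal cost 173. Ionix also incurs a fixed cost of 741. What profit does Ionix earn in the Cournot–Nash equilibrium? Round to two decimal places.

Ionix's profit: π_I = (450 - 3Q)q_I - (130q_I). Setting ∂π_I/∂q_I = 0: 320 - 6q_I - 3(q_U + q_C) = 0.
Umbra's profit: π_U = (450 - 3Q)q_U - (196q_U). Setting ∂π_U/∂q_U = 0: 254 - 6q_U - 3(q_I + q_C) = 0.
Corvus's profit: π_C = (450 - 3Q)q_C - (173q_C). Setting ∂π_C/∂q_C = 0: 277 - 6q_C - 3(q_I + q_U) = 0.
Summing all 3 equations gives 851 − 12Q = 0, hence Q = 851/12.
Back-substituting: q_I = (320 − 851/4)/3 = 143/4, q_U = (254 − 851/4)/3 = 55/4, q_C = (277 − 851/4)/3 = 257/12.
Price P = 450 - 3·(851/12) = 949/4.
Ionix's profit: (949/4 - 130)·(143/4) - 741 = 3093.1875.

3093.19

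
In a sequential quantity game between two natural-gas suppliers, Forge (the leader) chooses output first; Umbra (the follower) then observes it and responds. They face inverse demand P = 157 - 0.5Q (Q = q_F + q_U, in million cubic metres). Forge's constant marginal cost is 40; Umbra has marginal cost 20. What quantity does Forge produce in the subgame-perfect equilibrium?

97

Solve by backward induction. Given q_F, the follower Umbra maximises π_U = (157 - (1/2)q_F - (1/2)q_U)q_U - 20q_U.
∂π_U/∂q_U = 137 - (1/2)q_F - q_U = 0 gives the reaction function q_U = (137 - (1/2)q_F).
The leader anticipates this reaction. Substituting into P = 157 - 0.5Q gives P = 177/2 - (1/4)q_F, so π_F = (177/2 - (1/4)q_F)q_F - 40q_F.
Leader FOC: 97/2 - (1/2)q_F = 0, so q_F = 97.
Then q_U = (137 - (1/2)·97) = 177/2.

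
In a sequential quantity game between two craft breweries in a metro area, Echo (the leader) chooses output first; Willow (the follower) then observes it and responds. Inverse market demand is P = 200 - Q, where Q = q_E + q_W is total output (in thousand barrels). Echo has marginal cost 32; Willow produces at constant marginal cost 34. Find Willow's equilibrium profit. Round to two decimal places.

1640.25

The follower Willow best-responds to any q_E: π_W = (200 - Q)q_W - 34q_W.
Setting the follower's marginal profit to zero, 166 - q_E - 2q_W = 0, i.e. q_W = (166 - q_E)/2.
Echo substitutes q_W(q_E) into its own profit: π_E = q_E(200 - q_E - (166 - q_E)/2) - 32q_E = (117 - (1/2)q_E)q_E - 32q_E.
Leader FOC: 85 - q_E = 0, so q_E = 85.
Then q_W = (166 - 85)/2 = 81/2.
Price P = 200 - 251/2 = 149/2.
Willow's profit: (149/2 - 34)·(81/2) = 1640.2500.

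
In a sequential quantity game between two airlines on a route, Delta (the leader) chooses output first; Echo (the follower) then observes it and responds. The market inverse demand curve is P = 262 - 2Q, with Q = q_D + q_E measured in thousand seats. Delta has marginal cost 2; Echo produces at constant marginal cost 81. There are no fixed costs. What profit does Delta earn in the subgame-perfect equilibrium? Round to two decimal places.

Solve by backward induction. Given q_D, the follower Echo maximises π_E = (262 - 2q_D - 2q_E)q_E - 81q_E.
Follower FOC: 181 - 2q_D - 4q_E = 0, so q_E(q_D) = (181 - 2q_D)/4.
The leader anticipates this reaction. Substituting into P = 262 - 2Q gives P = 343/2 - q_D, so π_D = (343/2 - q_D)q_D - 2q_D.
Maximising: ∂π_D/∂q_D = 339/2 - 2q_D = 0, giving q_D = 339/4.
Then q_E = (181 - 2·(339/4))/4 = 23/8.
Price P = 262 - 2·(701/8) = 347/4.
Delta's profit: (347/4 - 2)·(339/4) = 7182.5625.

7182.56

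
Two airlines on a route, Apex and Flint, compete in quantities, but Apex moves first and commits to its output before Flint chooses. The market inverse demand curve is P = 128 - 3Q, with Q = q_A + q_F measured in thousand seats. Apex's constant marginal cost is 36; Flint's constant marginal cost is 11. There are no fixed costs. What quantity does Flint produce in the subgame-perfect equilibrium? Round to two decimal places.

13.92

Solve by backward induction. Given q_A, the follower Flint maximises π_F = (128 - 3q_A - 3q_F)q_F - 11q_F.
Setting the follower's marginal profit to zero, 117 - 3q_A - 6q_F = 0, i.e. q_F = (117 - 3q_A)/6.
The leader anticipates this reaction. Substituting into P = 128 - 3Q gives P = 139/2 - (3/2)q_A, so π_A = (139/2 - (3/2)q_A)q_A - 36q_A.
Leader FOC: 67/2 - 3q_A = 0, so q_A = 67/6.
Then q_F = (117 - 3·(67/6))/6 = 167/12.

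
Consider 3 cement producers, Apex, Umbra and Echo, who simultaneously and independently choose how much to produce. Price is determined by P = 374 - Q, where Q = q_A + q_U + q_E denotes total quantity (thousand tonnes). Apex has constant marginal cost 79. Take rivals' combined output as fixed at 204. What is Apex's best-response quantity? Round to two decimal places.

45.50

With rivals' combined output fixed at 204, Apex's profit is π_A = (374 - 204 - q_A)q_A - (79q_A) = (170 - q_A)q_A - (79q_A).
∂π_A/∂q_A = 91 - 2q_A = 0, so q_A = 91/2.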